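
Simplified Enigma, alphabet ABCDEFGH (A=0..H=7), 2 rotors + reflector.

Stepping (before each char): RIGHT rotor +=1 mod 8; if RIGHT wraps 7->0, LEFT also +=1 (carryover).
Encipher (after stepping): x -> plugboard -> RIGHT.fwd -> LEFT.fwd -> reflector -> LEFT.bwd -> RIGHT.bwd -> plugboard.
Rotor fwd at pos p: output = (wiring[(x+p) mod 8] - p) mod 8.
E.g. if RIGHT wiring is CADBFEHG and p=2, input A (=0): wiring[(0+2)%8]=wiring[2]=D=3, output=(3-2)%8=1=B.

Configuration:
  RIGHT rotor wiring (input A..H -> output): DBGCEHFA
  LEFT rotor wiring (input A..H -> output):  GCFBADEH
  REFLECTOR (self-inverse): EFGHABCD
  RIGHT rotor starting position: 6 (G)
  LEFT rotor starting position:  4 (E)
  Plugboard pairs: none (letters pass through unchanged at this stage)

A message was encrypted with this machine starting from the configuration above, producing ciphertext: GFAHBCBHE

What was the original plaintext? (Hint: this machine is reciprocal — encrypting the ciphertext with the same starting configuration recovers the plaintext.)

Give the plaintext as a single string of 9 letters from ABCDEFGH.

Answer: CBHGAEAAB

Derivation:
Char 1 ('G'): step: R->7, L=4; G->plug->G->R->A->L->E->refl->A->L'->C->R'->C->plug->C
Char 2 ('F'): step: R->0, L->5 (L advanced); F->plug->F->R->H->L->D->refl->H->L'->B->R'->B->plug->B
Char 3 ('A'): step: R->1, L=5; A->plug->A->R->A->L->G->refl->C->L'->C->R'->H->plug->H
Char 4 ('H'): step: R->2, L=5; H->plug->H->R->H->L->D->refl->H->L'->B->R'->G->plug->G
Char 5 ('B'): step: R->3, L=5; B->plug->B->R->B->L->H->refl->D->L'->H->R'->A->plug->A
Char 6 ('C'): step: R->4, L=5; C->plug->C->R->B->L->H->refl->D->L'->H->R'->E->plug->E
Char 7 ('B'): step: R->5, L=5; B->plug->B->R->A->L->G->refl->C->L'->C->R'->A->plug->A
Char 8 ('H'): step: R->6, L=5; H->plug->H->R->B->L->H->refl->D->L'->H->R'->A->plug->A
Char 9 ('E'): step: R->7, L=5; E->plug->E->R->D->L->B->refl->F->L'->E->R'->B->plug->B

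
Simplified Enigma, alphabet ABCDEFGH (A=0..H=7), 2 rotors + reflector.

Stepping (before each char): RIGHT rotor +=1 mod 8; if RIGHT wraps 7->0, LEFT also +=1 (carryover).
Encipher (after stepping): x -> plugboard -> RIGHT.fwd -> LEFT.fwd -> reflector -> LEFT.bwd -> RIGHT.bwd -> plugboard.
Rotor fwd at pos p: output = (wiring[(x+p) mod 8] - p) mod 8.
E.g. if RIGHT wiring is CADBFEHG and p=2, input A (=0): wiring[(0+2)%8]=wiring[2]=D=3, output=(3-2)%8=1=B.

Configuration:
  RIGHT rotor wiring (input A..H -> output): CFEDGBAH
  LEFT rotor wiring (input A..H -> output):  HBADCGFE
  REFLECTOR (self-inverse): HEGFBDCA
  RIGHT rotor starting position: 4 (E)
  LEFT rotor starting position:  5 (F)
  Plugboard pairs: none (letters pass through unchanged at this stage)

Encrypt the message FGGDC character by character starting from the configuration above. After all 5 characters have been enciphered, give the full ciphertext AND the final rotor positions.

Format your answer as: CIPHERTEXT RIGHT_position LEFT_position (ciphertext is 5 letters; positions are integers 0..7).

Char 1 ('F'): step: R->5, L=5; F->plug->F->R->H->L->F->refl->D->L'->F->R'->D->plug->D
Char 2 ('G'): step: R->6, L=5; G->plug->G->R->A->L->B->refl->E->L'->E->R'->C->plug->C
Char 3 ('G'): step: R->7, L=5; G->plug->G->R->C->L->H->refl->A->L'->B->R'->H->plug->H
Char 4 ('D'): step: R->0, L->6 (L advanced); D->plug->D->R->D->L->D->refl->F->L'->F->R'->B->plug->B
Char 5 ('C'): step: R->1, L=6; C->plug->C->R->C->L->B->refl->E->L'->G->R'->G->plug->G
Final: ciphertext=DCHBG, RIGHT=1, LEFT=6

Answer: DCHBG 1 6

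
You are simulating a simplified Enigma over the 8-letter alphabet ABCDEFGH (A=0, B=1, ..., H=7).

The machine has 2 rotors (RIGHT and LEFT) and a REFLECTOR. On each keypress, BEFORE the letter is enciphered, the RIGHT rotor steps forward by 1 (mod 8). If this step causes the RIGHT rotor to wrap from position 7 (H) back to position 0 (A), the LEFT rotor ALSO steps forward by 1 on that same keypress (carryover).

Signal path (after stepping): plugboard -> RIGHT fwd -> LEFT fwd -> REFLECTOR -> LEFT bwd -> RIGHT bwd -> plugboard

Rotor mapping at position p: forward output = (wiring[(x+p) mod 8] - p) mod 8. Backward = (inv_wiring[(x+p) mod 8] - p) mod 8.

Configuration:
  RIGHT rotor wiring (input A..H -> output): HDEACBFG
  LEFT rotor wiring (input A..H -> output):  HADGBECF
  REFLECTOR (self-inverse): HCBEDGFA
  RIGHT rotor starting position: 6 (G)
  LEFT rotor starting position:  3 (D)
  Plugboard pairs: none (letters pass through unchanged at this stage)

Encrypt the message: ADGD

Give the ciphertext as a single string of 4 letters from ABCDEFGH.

Char 1 ('A'): step: R->7, L=3; A->plug->A->R->H->L->A->refl->H->L'->D->R'->F->plug->F
Char 2 ('D'): step: R->0, L->4 (L advanced); D->plug->D->R->A->L->F->refl->G->L'->C->R'->E->plug->E
Char 3 ('G'): step: R->1, L=4; G->plug->G->R->F->L->E->refl->D->L'->E->R'->F->plug->F
Char 4 ('D'): step: R->2, L=4; D->plug->D->R->H->L->C->refl->B->L'->D->R'->E->plug->E

Answer: FEFE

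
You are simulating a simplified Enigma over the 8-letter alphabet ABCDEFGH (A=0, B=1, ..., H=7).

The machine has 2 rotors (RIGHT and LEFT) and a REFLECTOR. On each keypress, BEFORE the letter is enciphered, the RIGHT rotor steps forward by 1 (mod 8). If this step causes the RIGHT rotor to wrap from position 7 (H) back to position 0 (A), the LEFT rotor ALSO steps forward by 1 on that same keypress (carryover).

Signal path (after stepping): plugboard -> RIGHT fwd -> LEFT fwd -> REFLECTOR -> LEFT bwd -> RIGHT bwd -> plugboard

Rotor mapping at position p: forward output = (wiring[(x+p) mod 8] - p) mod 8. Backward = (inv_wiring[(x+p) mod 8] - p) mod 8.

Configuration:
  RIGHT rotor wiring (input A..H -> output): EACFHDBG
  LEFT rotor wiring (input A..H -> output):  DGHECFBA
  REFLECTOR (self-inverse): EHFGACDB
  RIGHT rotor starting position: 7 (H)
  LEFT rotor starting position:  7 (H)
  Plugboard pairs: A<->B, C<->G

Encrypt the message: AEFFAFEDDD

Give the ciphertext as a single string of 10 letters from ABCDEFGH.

Char 1 ('A'): step: R->0, L->0 (L advanced); A->plug->B->R->A->L->D->refl->G->L'->B->R'->G->plug->C
Char 2 ('E'): step: R->1, L=0; E->plug->E->R->C->L->H->refl->B->L'->G->R'->D->plug->D
Char 3 ('F'): step: R->2, L=0; F->plug->F->R->E->L->C->refl->F->L'->F->R'->C->plug->G
Char 4 ('F'): step: R->3, L=0; F->plug->F->R->B->L->G->refl->D->L'->A->R'->C->plug->G
Char 5 ('A'): step: R->4, L=0; A->plug->B->R->H->L->A->refl->E->L'->D->R'->A->plug->B
Char 6 ('F'): step: R->5, L=0; F->plug->F->R->F->L->F->refl->C->L'->E->R'->B->plug->A
Char 7 ('E'): step: R->6, L=0; E->plug->E->R->E->L->C->refl->F->L'->F->R'->H->plug->H
Char 8 ('D'): step: R->7, L=0; D->plug->D->R->D->L->E->refl->A->L'->H->R'->A->plug->B
Char 9 ('D'): step: R->0, L->1 (L advanced); D->plug->D->R->F->L->A->refl->E->L'->E->R'->A->plug->B
Char 10 ('D'): step: R->1, L=1; D->plug->D->R->G->L->H->refl->B->L'->D->R'->H->plug->H

Answer: CDGGBAHBBH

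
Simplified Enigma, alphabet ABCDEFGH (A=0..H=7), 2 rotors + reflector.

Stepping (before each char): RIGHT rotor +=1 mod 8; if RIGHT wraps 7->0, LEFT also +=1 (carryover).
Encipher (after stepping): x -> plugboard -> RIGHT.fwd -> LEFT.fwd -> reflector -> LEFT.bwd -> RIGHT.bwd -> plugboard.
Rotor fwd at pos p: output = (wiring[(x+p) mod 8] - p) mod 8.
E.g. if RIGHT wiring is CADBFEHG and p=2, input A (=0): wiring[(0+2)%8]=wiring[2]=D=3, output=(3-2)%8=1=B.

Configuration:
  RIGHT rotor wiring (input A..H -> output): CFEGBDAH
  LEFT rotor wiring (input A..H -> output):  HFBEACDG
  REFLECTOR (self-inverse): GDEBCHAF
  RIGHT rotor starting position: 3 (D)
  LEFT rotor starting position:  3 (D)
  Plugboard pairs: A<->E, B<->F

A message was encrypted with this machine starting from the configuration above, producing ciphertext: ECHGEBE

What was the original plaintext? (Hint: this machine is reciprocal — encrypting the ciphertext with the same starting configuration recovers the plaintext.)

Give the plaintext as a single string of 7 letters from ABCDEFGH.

Answer: AGAEDHA

Derivation:
Char 1 ('E'): step: R->4, L=3; E->plug->A->R->F->L->E->refl->C->L'->G->R'->E->plug->A
Char 2 ('C'): step: R->5, L=3; C->plug->C->R->C->L->H->refl->F->L'->B->R'->G->plug->G
Char 3 ('H'): step: R->6, L=3; H->plug->H->R->F->L->E->refl->C->L'->G->R'->E->plug->A
Char 4 ('G'): step: R->7, L=3; G->plug->G->R->E->L->D->refl->B->L'->A->R'->A->plug->E
Char 5 ('E'): step: R->0, L->4 (L advanced); E->plug->A->R->C->L->H->refl->F->L'->G->R'->D->plug->D
Char 6 ('B'): step: R->1, L=4; B->plug->F->R->H->L->A->refl->G->L'->B->R'->H->plug->H
Char 7 ('E'): step: R->2, L=4; E->plug->A->R->C->L->H->refl->F->L'->G->R'->E->plug->A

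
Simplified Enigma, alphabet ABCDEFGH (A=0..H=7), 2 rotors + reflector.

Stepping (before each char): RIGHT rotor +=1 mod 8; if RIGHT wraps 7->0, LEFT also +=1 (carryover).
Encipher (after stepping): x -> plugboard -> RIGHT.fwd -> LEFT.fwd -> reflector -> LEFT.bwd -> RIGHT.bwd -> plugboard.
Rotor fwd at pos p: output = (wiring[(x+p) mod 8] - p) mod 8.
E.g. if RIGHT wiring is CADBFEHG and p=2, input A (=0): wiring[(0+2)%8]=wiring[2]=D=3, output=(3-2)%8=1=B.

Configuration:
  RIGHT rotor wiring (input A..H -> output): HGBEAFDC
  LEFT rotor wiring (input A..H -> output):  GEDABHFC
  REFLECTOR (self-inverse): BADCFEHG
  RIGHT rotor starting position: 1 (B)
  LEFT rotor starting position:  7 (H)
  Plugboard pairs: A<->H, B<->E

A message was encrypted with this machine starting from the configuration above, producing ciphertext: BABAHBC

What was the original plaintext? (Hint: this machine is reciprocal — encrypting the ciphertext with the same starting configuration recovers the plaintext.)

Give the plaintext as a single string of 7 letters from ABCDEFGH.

Answer: HFFDDEE

Derivation:
Char 1 ('B'): step: R->2, L=7; B->plug->E->R->B->L->H->refl->G->L'->H->R'->A->plug->H
Char 2 ('A'): step: R->3, L=7; A->plug->H->R->G->L->A->refl->B->L'->E->R'->F->plug->F
Char 3 ('B'): step: R->4, L=7; B->plug->E->R->D->L->E->refl->F->L'->C->R'->F->plug->F
Char 4 ('A'): step: R->5, L=7; A->plug->H->R->D->L->E->refl->F->L'->C->R'->D->plug->D
Char 5 ('H'): step: R->6, L=7; H->plug->A->R->F->L->C->refl->D->L'->A->R'->D->plug->D
Char 6 ('B'): step: R->7, L=7; B->plug->E->R->F->L->C->refl->D->L'->A->R'->B->plug->E
Char 7 ('C'): step: R->0, L->0 (L advanced); C->plug->C->R->B->L->E->refl->F->L'->G->R'->B->plug->E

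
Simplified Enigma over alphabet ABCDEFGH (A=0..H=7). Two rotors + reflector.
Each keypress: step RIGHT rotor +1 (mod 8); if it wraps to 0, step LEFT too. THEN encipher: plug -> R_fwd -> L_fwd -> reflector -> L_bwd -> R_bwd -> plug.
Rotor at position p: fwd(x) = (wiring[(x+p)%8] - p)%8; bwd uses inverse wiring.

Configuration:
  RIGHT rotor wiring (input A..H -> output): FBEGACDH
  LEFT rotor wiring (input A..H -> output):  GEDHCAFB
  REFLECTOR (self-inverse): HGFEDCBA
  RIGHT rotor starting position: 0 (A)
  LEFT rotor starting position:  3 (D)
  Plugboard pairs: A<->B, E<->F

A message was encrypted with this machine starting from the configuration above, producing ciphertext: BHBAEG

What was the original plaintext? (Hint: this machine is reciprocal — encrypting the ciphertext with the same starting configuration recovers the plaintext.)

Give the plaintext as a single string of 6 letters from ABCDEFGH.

Char 1 ('B'): step: R->1, L=3; B->plug->A->R->A->L->E->refl->D->L'->F->R'->C->plug->C
Char 2 ('H'): step: R->2, L=3; H->plug->H->R->H->L->A->refl->H->L'->B->R'->E->plug->F
Char 3 ('B'): step: R->3, L=3; B->plug->A->R->D->L->C->refl->F->L'->C->R'->F->plug->E
Char 4 ('A'): step: R->4, L=3; A->plug->B->R->G->L->B->refl->G->L'->E->R'->A->plug->B
Char 5 ('E'): step: R->5, L=3; E->plug->F->R->H->L->A->refl->H->L'->B->R'->G->plug->G
Char 6 ('G'): step: R->6, L=3; G->plug->G->R->C->L->F->refl->C->L'->D->R'->D->plug->D

Answer: CFEBGD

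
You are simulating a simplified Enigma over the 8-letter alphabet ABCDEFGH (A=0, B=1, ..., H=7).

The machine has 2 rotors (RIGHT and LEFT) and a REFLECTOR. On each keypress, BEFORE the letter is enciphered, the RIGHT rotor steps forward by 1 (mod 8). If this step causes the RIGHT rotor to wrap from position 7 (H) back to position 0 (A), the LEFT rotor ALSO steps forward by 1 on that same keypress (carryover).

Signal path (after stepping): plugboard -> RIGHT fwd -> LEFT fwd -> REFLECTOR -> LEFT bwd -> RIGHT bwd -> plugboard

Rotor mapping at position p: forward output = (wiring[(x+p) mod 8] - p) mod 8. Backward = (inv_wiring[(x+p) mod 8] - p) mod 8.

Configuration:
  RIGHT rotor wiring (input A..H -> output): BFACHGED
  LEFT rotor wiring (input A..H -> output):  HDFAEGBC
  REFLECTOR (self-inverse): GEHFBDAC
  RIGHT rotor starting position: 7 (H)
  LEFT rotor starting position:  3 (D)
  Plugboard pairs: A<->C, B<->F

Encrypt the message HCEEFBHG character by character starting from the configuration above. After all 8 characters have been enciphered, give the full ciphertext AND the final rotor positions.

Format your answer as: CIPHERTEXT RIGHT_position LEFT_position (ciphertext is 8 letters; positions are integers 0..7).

Answer: AGDAGEAA 7 4

Derivation:
Char 1 ('H'): step: R->0, L->4 (L advanced); H->plug->H->R->D->L->G->refl->A->L'->A->R'->C->plug->A
Char 2 ('C'): step: R->1, L=4; C->plug->A->R->E->L->D->refl->F->L'->C->R'->G->plug->G
Char 3 ('E'): step: R->2, L=4; E->plug->E->R->C->L->F->refl->D->L'->E->R'->D->plug->D
Char 4 ('E'): step: R->3, L=4; E->plug->E->R->A->L->A->refl->G->L'->D->R'->C->plug->A
Char 5 ('F'): step: R->4, L=4; F->plug->B->R->C->L->F->refl->D->L'->E->R'->G->plug->G
Char 6 ('B'): step: R->5, L=4; B->plug->F->R->D->L->G->refl->A->L'->A->R'->E->plug->E
Char 7 ('H'): step: R->6, L=4; H->plug->H->R->A->L->A->refl->G->L'->D->R'->C->plug->A
Char 8 ('G'): step: R->7, L=4; G->plug->G->R->H->L->E->refl->B->L'->G->R'->C->plug->A
Final: ciphertext=AGDAGEAA, RIGHT=7, LEFT=4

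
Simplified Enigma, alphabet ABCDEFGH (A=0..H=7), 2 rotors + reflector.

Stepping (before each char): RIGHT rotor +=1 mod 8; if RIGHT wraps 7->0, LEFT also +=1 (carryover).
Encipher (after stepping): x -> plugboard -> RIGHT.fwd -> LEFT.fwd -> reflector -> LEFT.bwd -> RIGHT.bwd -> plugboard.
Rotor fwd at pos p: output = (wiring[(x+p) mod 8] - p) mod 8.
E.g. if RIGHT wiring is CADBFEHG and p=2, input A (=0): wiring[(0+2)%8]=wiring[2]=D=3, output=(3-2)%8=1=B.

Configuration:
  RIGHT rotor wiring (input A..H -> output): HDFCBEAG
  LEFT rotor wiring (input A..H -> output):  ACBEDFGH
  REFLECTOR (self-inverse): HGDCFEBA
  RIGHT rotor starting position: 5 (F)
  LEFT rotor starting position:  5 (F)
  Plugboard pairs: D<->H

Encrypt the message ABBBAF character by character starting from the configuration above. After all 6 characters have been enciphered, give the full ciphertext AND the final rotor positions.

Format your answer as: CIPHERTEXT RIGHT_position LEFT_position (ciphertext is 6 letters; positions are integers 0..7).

Char 1 ('A'): step: R->6, L=5; A->plug->A->R->C->L->C->refl->D->L'->D->R'->G->plug->G
Char 2 ('B'): step: R->7, L=5; B->plug->B->R->A->L->A->refl->H->L'->G->R'->D->plug->H
Char 3 ('B'): step: R->0, L->6 (L advanced); B->plug->B->R->D->L->E->refl->F->L'->G->R'->H->plug->D
Char 4 ('B'): step: R->1, L=6; B->plug->B->R->E->L->D->refl->C->L'->C->R'->A->plug->A
Char 5 ('A'): step: R->2, L=6; A->plug->A->R->D->L->E->refl->F->L'->G->R'->E->plug->E
Char 6 ('F'): step: R->3, L=6; F->plug->F->R->E->L->D->refl->C->L'->C->R'->H->plug->D
Final: ciphertext=GHDAED, RIGHT=3, LEFT=6

Answer: GHDAED 3 6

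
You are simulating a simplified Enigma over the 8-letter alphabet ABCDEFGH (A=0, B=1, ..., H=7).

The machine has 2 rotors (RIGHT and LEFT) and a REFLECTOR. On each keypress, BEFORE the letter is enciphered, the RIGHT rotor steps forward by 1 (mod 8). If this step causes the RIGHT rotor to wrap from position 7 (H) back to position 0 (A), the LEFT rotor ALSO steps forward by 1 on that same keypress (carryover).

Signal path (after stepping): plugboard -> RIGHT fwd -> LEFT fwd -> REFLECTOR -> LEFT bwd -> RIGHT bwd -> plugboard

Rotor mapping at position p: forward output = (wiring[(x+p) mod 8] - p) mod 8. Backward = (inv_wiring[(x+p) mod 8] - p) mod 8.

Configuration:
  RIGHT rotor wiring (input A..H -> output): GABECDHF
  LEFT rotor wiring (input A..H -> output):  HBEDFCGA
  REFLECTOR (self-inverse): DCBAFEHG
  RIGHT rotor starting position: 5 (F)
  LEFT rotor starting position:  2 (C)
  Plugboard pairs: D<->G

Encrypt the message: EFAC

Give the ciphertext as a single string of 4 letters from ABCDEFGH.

Answer: GGEB

Derivation:
Char 1 ('E'): step: R->6, L=2; E->plug->E->R->D->L->A->refl->D->L'->C->R'->D->plug->G
Char 2 ('F'): step: R->7, L=2; F->plug->F->R->D->L->A->refl->D->L'->C->R'->D->plug->G
Char 3 ('A'): step: R->0, L->3 (L advanced); A->plug->A->R->G->L->G->refl->H->L'->C->R'->E->plug->E
Char 4 ('C'): step: R->1, L=3; C->plug->C->R->D->L->D->refl->A->L'->A->R'->B->plug->B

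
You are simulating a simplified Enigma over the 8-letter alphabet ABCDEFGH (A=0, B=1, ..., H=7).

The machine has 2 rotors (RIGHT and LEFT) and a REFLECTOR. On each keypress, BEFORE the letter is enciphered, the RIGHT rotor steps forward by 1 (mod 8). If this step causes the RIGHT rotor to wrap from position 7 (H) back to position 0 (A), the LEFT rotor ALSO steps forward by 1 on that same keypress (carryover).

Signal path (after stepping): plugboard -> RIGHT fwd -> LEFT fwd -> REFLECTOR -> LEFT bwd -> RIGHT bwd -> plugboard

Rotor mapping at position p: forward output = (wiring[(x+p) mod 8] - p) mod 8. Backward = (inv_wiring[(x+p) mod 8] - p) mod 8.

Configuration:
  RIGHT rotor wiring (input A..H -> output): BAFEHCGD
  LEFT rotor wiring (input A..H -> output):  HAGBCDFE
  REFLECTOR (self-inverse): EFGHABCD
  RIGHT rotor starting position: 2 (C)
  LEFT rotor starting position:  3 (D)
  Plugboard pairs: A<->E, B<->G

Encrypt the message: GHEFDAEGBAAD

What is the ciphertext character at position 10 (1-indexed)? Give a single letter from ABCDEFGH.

Char 1 ('G'): step: R->3, L=3; G->plug->B->R->E->L->B->refl->F->L'->G->R'->F->plug->F
Char 2 ('H'): step: R->4, L=3; H->plug->H->R->A->L->G->refl->C->L'->D->R'->A->plug->E
Char 3 ('E'): step: R->5, L=3; E->plug->A->R->F->L->E->refl->A->L'->C->R'->H->plug->H
Char 4 ('F'): step: R->6, L=3; F->plug->F->R->G->L->F->refl->B->L'->E->R'->H->plug->H
Char 5 ('D'): step: R->7, L=3; D->plug->D->R->G->L->F->refl->B->L'->E->R'->A->plug->E
Char 6 ('A'): step: R->0, L->4 (L advanced); A->plug->E->R->H->L->F->refl->B->L'->C->R'->F->plug->F
Char 7 ('E'): step: R->1, L=4; E->plug->A->R->H->L->F->refl->B->L'->C->R'->G->plug->B
Char 8 ('G'): step: R->2, L=4; G->plug->B->R->C->L->B->refl->F->L'->H->R'->G->plug->B
Char 9 ('B'): step: R->3, L=4; B->plug->G->R->F->L->E->refl->A->L'->D->R'->D->plug->D
Char 10 ('A'): step: R->4, L=4; A->plug->E->R->F->L->E->refl->A->L'->D->R'->A->plug->E

E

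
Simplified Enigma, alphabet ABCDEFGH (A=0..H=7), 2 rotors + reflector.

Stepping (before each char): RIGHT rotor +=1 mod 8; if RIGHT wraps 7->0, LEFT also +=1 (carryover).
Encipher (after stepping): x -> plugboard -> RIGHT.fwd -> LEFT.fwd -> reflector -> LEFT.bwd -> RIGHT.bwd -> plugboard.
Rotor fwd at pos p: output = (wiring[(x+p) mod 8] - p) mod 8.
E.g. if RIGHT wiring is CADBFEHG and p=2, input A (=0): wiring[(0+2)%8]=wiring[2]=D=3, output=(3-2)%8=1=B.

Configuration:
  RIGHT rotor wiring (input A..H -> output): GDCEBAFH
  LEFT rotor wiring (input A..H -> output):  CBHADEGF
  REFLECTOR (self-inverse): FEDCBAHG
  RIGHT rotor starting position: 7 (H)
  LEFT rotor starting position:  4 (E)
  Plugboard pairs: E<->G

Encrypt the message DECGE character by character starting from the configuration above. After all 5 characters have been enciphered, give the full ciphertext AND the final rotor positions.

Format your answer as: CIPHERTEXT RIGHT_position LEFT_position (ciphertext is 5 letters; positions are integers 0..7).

Answer: GHAAA 4 5

Derivation:
Char 1 ('D'): step: R->0, L->5 (L advanced); D->plug->D->R->E->L->E->refl->B->L'->B->R'->E->plug->G
Char 2 ('E'): step: R->1, L=5; E->plug->G->R->G->L->D->refl->C->L'->F->R'->H->plug->H
Char 3 ('C'): step: R->2, L=5; C->plug->C->R->H->L->G->refl->H->L'->A->R'->A->plug->A
Char 4 ('G'): step: R->3, L=5; G->plug->E->R->E->L->E->refl->B->L'->B->R'->A->plug->A
Char 5 ('E'): step: R->4, L=5; E->plug->G->R->G->L->D->refl->C->L'->F->R'->A->plug->A
Final: ciphertext=GHAAA, RIGHT=4, LEFT=5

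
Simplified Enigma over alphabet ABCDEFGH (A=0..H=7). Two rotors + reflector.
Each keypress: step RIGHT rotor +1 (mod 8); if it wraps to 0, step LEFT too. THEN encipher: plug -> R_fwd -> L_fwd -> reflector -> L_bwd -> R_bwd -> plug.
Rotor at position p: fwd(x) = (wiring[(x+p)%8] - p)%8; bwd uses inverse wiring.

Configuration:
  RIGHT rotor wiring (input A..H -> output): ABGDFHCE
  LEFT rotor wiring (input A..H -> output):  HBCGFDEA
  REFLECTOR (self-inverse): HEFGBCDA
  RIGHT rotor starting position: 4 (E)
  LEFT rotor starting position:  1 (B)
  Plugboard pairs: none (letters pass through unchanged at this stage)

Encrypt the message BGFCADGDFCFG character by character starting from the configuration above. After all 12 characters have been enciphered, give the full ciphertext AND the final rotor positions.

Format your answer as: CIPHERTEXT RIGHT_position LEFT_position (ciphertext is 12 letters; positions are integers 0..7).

Char 1 ('B'): step: R->5, L=1; B->plug->B->R->F->L->D->refl->G->L'->H->R'->C->plug->C
Char 2 ('G'): step: R->6, L=1; G->plug->G->R->H->L->G->refl->D->L'->F->R'->F->plug->F
Char 3 ('F'): step: R->7, L=1; F->plug->F->R->G->L->H->refl->A->L'->A->R'->G->plug->G
Char 4 ('C'): step: R->0, L->2 (L advanced); C->plug->C->R->G->L->F->refl->C->L'->E->R'->H->plug->H
Char 5 ('A'): step: R->1, L=2; A->plug->A->R->A->L->A->refl->H->L'->H->R'->H->plug->H
Char 6 ('D'): step: R->2, L=2; D->plug->D->R->F->L->G->refl->D->L'->C->R'->F->plug->F
Char 7 ('G'): step: R->3, L=2; G->plug->G->R->G->L->F->refl->C->L'->E->R'->C->plug->C
Char 8 ('D'): step: R->4, L=2; D->plug->D->R->A->L->A->refl->H->L'->H->R'->H->plug->H
Char 9 ('F'): step: R->5, L=2; F->plug->F->R->B->L->E->refl->B->L'->D->R'->D->plug->D
Char 10 ('C'): step: R->6, L=2; C->plug->C->R->C->L->D->refl->G->L'->F->R'->F->plug->F
Char 11 ('F'): step: R->7, L=2; F->plug->F->R->G->L->F->refl->C->L'->E->R'->E->plug->E
Char 12 ('G'): step: R->0, L->3 (L advanced); G->plug->G->R->C->L->A->refl->H->L'->H->R'->F->plug->F
Final: ciphertext=CFGHHFCHDFEF, RIGHT=0, LEFT=3

Answer: CFGHHFCHDFEF 0 3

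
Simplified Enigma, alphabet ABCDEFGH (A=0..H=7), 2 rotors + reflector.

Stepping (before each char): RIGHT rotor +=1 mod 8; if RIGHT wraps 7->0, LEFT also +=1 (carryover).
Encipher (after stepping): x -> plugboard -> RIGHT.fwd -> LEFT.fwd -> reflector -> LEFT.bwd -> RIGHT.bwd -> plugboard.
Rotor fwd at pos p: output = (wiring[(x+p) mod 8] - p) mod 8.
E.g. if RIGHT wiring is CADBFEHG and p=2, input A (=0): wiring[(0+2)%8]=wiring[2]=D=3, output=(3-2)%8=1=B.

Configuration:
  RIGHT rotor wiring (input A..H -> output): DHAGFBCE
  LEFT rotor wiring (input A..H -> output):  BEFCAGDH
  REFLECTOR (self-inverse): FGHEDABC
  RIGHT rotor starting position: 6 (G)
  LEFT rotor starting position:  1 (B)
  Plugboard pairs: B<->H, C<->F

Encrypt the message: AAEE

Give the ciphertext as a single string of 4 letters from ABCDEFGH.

Char 1 ('A'): step: R->7, L=1; A->plug->A->R->F->L->C->refl->H->L'->D->R'->H->plug->B
Char 2 ('A'): step: R->0, L->2 (L advanced); A->plug->A->R->D->L->E->refl->D->L'->A->R'->C->plug->F
Char 3 ('E'): step: R->1, L=2; E->plug->E->R->A->L->D->refl->E->L'->D->R'->G->plug->G
Char 4 ('E'): step: R->2, L=2; E->plug->E->R->A->L->D->refl->E->L'->D->R'->C->plug->F

Answer: BFGF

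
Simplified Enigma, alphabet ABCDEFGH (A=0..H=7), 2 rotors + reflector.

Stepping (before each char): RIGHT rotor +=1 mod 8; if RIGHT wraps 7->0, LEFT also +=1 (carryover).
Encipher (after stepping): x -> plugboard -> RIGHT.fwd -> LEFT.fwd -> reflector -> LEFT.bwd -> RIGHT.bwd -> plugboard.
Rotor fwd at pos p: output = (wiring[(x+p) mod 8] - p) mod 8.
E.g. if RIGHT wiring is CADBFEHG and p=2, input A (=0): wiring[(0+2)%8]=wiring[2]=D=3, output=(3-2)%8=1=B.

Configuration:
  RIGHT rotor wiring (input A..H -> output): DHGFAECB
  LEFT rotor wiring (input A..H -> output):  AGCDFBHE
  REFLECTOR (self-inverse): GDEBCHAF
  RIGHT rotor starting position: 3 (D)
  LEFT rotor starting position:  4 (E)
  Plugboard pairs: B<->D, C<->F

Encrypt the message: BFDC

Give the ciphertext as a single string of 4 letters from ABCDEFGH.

Char 1 ('B'): step: R->4, L=4; B->plug->D->R->F->L->C->refl->E->L'->E->R'->A->plug->A
Char 2 ('F'): step: R->5, L=4; F->plug->C->R->E->L->E->refl->C->L'->F->R'->B->plug->D
Char 3 ('D'): step: R->6, L=4; D->plug->B->R->D->L->A->refl->G->L'->G->R'->H->plug->H
Char 4 ('C'): step: R->7, L=4; C->plug->F->R->B->L->F->refl->H->L'->H->R'->D->plug->B

Answer: ADHB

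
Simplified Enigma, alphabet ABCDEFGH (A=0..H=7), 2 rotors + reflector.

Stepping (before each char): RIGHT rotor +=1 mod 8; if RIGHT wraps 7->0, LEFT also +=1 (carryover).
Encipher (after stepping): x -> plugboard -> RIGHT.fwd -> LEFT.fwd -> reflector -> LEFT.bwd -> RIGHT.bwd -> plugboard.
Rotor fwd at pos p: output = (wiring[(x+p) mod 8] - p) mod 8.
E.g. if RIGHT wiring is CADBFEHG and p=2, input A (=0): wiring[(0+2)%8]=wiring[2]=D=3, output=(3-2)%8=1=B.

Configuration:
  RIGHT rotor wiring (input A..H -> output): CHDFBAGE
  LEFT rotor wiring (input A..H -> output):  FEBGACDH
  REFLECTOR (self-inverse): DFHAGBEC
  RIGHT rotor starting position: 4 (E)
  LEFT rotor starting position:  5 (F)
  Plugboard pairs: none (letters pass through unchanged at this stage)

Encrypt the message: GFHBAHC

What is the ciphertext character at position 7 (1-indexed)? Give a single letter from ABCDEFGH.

Char 1 ('G'): step: R->5, L=5; G->plug->G->R->A->L->F->refl->B->L'->G->R'->F->plug->F
Char 2 ('F'): step: R->6, L=5; F->plug->F->R->H->L->D->refl->A->L'->D->R'->G->plug->G
Char 3 ('H'): step: R->7, L=5; H->plug->H->R->H->L->D->refl->A->L'->D->R'->B->plug->B
Char 4 ('B'): step: R->0, L->6 (L advanced); B->plug->B->R->H->L->E->refl->G->L'->D->R'->C->plug->C
Char 5 ('A'): step: R->1, L=6; A->plug->A->R->G->L->C->refl->H->L'->C->R'->B->plug->B
Char 6 ('H'): step: R->2, L=6; H->plug->H->R->F->L->A->refl->D->L'->E->R'->E->plug->E
Char 7 ('C'): step: R->3, L=6; C->plug->C->R->F->L->A->refl->D->L'->E->R'->G->plug->G

G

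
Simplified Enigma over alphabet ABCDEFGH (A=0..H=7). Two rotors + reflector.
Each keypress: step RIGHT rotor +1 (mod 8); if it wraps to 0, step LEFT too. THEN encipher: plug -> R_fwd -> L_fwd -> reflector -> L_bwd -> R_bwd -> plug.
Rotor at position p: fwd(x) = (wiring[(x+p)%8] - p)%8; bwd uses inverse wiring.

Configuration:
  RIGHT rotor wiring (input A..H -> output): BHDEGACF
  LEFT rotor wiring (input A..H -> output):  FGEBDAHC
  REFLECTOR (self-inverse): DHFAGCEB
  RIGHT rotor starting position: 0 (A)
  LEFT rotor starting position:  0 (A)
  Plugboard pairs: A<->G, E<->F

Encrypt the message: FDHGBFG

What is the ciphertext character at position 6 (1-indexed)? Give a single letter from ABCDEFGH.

Char 1 ('F'): step: R->1, L=0; F->plug->E->R->H->L->C->refl->F->L'->A->R'->H->plug->H
Char 2 ('D'): step: R->2, L=0; D->plug->D->R->G->L->H->refl->B->L'->D->R'->F->plug->E
Char 3 ('H'): step: R->3, L=0; H->plug->H->R->A->L->F->refl->C->L'->H->R'->D->plug->D
Char 4 ('G'): step: R->4, L=0; G->plug->A->R->C->L->E->refl->G->L'->B->R'->D->plug->D
Char 5 ('B'): step: R->5, L=0; B->plug->B->R->F->L->A->refl->D->L'->E->R'->D->plug->D
Char 6 ('F'): step: R->6, L=0; F->plug->E->R->F->L->A->refl->D->L'->E->R'->A->plug->G

G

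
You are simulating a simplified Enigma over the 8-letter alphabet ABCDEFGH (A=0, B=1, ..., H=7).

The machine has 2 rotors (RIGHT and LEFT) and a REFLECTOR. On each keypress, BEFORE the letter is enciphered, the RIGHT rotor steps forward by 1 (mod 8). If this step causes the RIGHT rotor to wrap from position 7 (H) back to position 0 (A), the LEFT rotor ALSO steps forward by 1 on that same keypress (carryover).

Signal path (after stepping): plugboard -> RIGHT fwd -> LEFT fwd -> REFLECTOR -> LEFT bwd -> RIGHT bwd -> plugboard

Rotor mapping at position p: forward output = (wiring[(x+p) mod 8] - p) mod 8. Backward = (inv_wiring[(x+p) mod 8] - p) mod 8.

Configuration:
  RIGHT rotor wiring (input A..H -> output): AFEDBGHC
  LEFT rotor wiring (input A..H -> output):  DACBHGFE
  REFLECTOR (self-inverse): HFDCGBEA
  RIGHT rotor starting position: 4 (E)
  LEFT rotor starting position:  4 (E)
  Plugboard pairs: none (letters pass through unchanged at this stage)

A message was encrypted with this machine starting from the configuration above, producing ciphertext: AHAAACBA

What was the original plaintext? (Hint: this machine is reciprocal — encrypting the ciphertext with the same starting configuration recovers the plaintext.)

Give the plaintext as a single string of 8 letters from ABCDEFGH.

Char 1 ('A'): step: R->5, L=4; A->plug->A->R->B->L->C->refl->D->L'->A->R'->E->plug->E
Char 2 ('H'): step: R->6, L=4; H->plug->H->R->A->L->D->refl->C->L'->B->R'->A->plug->A
Char 3 ('A'): step: R->7, L=4; A->plug->A->R->D->L->A->refl->H->L'->E->R'->E->plug->E
Char 4 ('A'): step: R->0, L->5 (L advanced); A->plug->A->R->A->L->B->refl->F->L'->F->R'->B->plug->B
Char 5 ('A'): step: R->1, L=5; A->plug->A->R->E->L->D->refl->C->L'->H->R'->H->plug->H
Char 6 ('C'): step: R->2, L=5; C->plug->C->R->H->L->C->refl->D->L'->E->R'->D->plug->D
Char 7 ('B'): step: R->3, L=5; B->plug->B->R->G->L->E->refl->G->L'->D->R'->C->plug->C
Char 8 ('A'): step: R->4, L=5; A->plug->A->R->F->L->F->refl->B->L'->A->R'->G->plug->G

Answer: EAEBHDCG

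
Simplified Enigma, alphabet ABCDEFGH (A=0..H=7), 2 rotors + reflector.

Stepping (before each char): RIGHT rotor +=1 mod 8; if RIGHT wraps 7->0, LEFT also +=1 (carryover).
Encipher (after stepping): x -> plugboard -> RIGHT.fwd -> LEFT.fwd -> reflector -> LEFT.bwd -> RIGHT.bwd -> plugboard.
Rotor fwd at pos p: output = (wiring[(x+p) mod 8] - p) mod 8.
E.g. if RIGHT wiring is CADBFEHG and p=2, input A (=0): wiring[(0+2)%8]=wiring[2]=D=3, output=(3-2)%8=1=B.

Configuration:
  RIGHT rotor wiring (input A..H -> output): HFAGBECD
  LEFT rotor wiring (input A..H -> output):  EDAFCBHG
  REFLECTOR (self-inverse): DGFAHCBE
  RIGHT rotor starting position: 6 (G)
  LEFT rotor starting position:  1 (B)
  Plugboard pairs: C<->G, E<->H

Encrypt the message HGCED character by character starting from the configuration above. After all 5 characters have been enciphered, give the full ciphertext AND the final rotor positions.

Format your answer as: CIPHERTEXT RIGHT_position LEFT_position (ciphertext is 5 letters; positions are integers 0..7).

Answer: AAFCH 3 2

Derivation:
Char 1 ('H'): step: R->7, L=1; H->plug->E->R->H->L->D->refl->A->L'->E->R'->A->plug->A
Char 2 ('G'): step: R->0, L->2 (L advanced); G->plug->C->R->A->L->G->refl->B->L'->H->R'->A->plug->A
Char 3 ('C'): step: R->1, L=2; C->plug->G->R->C->L->A->refl->D->L'->B->R'->F->plug->F
Char 4 ('E'): step: R->2, L=2; E->plug->H->R->D->L->H->refl->E->L'->F->R'->G->plug->C
Char 5 ('D'): step: R->3, L=2; D->plug->D->R->H->L->B->refl->G->L'->A->R'->E->plug->H
Final: ciphertext=AAFCH, RIGHT=3, LEFT=2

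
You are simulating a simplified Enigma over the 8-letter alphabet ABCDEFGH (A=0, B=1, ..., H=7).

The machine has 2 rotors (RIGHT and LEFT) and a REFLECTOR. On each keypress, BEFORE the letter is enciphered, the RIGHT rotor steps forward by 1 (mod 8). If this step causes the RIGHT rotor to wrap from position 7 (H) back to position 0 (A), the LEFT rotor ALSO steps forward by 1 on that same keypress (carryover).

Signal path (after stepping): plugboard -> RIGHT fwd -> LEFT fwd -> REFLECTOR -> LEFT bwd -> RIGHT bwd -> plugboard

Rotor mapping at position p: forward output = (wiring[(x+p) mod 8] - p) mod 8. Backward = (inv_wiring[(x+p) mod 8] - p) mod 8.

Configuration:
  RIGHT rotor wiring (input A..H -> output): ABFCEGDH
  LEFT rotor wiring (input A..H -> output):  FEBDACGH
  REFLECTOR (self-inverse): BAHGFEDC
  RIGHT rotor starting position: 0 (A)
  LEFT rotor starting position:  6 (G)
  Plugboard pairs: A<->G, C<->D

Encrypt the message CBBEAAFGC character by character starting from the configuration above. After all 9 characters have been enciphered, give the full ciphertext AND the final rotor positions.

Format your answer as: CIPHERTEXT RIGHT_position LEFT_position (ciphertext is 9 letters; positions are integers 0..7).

Answer: BECCHDADH 1 7

Derivation:
Char 1 ('C'): step: R->1, L=6; C->plug->D->R->D->L->G->refl->D->L'->E->R'->B->plug->B
Char 2 ('B'): step: R->2, L=6; B->plug->B->R->A->L->A->refl->B->L'->B->R'->E->plug->E
Char 3 ('B'): step: R->3, L=6; B->plug->B->R->B->L->B->refl->A->L'->A->R'->D->plug->C
Char 4 ('E'): step: R->4, L=6; E->plug->E->R->E->L->D->refl->G->L'->D->R'->D->plug->C
Char 5 ('A'): step: R->5, L=6; A->plug->G->R->F->L->F->refl->E->L'->H->R'->H->plug->H
Char 6 ('A'): step: R->6, L=6; A->plug->G->R->G->L->C->refl->H->L'->C->R'->C->plug->D
Char 7 ('F'): step: R->7, L=6; F->plug->F->R->F->L->F->refl->E->L'->H->R'->G->plug->A
Char 8 ('G'): step: R->0, L->7 (L advanced); G->plug->A->R->A->L->A->refl->B->L'->F->R'->C->plug->D
Char 9 ('C'): step: R->1, L=7; C->plug->D->R->D->L->C->refl->H->L'->H->R'->H->plug->H
Final: ciphertext=BECCHDADH, RIGHT=1, LEFT=7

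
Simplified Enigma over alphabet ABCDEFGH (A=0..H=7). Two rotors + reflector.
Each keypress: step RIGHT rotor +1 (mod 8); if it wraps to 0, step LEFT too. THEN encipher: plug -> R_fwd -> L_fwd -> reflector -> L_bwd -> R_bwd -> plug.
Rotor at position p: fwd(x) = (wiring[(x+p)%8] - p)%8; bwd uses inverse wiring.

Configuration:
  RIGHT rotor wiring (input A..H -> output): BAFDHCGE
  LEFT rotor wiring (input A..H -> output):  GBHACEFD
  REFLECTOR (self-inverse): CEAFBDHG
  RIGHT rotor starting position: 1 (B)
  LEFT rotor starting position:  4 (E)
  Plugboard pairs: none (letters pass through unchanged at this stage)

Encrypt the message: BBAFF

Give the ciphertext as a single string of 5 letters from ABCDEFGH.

Answer: EEDEB

Derivation:
Char 1 ('B'): step: R->2, L=4; B->plug->B->R->B->L->A->refl->C->L'->E->R'->E->plug->E
Char 2 ('B'): step: R->3, L=4; B->plug->B->R->E->L->C->refl->A->L'->B->R'->E->plug->E
Char 3 ('A'): step: R->4, L=4; A->plug->A->R->D->L->H->refl->G->L'->A->R'->D->plug->D
Char 4 ('F'): step: R->5, L=4; F->plug->F->R->A->L->G->refl->H->L'->D->R'->E->plug->E
Char 5 ('F'): step: R->6, L=4; F->plug->F->R->F->L->F->refl->D->L'->G->R'->B->plug->B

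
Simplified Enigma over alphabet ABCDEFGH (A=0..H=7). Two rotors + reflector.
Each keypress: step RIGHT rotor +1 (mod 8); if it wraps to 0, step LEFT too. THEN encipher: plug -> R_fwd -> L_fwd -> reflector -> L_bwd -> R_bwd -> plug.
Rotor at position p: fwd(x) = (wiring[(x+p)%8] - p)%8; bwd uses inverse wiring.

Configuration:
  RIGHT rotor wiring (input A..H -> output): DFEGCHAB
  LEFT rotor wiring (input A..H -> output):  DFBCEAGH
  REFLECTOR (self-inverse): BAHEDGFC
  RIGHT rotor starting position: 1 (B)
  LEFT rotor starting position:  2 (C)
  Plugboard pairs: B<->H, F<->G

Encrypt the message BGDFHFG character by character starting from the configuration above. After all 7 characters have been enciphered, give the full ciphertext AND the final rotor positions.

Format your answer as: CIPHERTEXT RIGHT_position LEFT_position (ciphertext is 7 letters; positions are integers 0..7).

Answer: DFHDCAE 0 3

Derivation:
Char 1 ('B'): step: R->2, L=2; B->plug->H->R->D->L->G->refl->F->L'->F->R'->D->plug->D
Char 2 ('G'): step: R->3, L=2; G->plug->F->R->A->L->H->refl->C->L'->C->R'->G->plug->F
Char 3 ('D'): step: R->4, L=2; D->plug->D->R->F->L->F->refl->G->L'->D->R'->B->plug->H
Char 4 ('F'): step: R->5, L=2; F->plug->G->R->B->L->A->refl->B->L'->G->R'->D->plug->D
Char 5 ('H'): step: R->6, L=2; H->plug->B->R->D->L->G->refl->F->L'->F->R'->C->plug->C
Char 6 ('F'): step: R->7, L=2; F->plug->G->R->A->L->H->refl->C->L'->C->R'->A->plug->A
Char 7 ('G'): step: R->0, L->3 (L advanced); G->plug->F->R->H->L->G->refl->F->L'->C->R'->E->plug->E
Final: ciphertext=DFHDCAE, RIGHT=0, LEFT=3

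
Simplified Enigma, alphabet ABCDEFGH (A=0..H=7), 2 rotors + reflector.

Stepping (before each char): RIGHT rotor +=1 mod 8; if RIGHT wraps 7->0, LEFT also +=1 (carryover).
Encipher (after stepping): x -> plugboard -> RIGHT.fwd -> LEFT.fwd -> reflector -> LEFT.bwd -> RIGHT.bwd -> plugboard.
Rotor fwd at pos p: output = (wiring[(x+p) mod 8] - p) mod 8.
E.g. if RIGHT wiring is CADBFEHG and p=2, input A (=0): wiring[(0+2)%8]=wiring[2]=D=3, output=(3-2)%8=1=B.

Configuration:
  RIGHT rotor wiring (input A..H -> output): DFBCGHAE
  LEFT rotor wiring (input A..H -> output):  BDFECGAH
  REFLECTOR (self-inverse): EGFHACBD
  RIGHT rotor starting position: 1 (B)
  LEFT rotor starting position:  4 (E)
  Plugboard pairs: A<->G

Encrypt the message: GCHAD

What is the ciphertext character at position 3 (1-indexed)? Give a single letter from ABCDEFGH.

Char 1 ('G'): step: R->2, L=4; G->plug->A->R->H->L->A->refl->E->L'->C->R'->F->plug->F
Char 2 ('C'): step: R->3, L=4; C->plug->C->R->E->L->F->refl->C->L'->B->R'->E->plug->E
Char 3 ('H'): step: R->4, L=4; H->plug->H->R->G->L->B->refl->G->L'->A->R'->D->plug->D

D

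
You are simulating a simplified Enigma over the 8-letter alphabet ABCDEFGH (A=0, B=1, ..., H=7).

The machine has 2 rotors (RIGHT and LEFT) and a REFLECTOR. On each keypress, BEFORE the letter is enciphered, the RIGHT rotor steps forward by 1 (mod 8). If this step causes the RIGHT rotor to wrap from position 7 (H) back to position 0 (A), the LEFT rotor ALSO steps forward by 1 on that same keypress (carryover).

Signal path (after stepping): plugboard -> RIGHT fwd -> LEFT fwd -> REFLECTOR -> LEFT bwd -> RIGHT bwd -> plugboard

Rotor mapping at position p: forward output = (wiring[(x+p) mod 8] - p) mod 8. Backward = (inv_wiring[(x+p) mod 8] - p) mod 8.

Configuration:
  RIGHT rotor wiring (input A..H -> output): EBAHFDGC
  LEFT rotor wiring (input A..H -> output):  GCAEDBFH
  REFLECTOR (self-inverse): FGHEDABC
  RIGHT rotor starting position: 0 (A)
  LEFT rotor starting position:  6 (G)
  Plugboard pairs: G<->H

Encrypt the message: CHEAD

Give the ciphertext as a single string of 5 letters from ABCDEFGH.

Char 1 ('C'): step: R->1, L=6; C->plug->C->R->G->L->F->refl->A->L'->C->R'->E->plug->E
Char 2 ('H'): step: R->2, L=6; H->plug->G->R->C->L->A->refl->F->L'->G->R'->A->plug->A
Char 3 ('E'): step: R->3, L=6; E->plug->E->R->H->L->D->refl->E->L'->D->R'->D->plug->D
Char 4 ('A'): step: R->4, L=6; A->plug->A->R->B->L->B->refl->G->L'->F->R'->F->plug->F
Char 5 ('D'): step: R->5, L=6; D->plug->D->R->H->L->D->refl->E->L'->D->R'->F->plug->F

Answer: EADFF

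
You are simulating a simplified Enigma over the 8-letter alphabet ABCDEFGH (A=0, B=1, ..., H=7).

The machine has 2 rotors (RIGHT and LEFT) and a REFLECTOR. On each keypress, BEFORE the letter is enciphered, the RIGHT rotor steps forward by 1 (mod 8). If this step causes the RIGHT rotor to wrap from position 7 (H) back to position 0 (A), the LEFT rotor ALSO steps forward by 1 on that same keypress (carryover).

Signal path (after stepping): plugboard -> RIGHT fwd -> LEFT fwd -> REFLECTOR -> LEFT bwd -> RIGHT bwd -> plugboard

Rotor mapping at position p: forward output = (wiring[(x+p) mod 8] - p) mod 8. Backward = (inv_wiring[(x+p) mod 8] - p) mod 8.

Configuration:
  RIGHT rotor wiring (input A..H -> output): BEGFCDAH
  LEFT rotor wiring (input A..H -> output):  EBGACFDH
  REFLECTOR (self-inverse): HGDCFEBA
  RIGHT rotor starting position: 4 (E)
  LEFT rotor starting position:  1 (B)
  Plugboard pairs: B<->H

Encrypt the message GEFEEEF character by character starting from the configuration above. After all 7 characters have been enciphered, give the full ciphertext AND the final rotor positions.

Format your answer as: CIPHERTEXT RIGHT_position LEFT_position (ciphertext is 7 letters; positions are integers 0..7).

Char 1 ('G'): step: R->5, L=1; G->plug->G->R->A->L->A->refl->H->L'->C->R'->C->plug->C
Char 2 ('E'): step: R->6, L=1; E->plug->E->R->A->L->A->refl->H->L'->C->R'->A->plug->A
Char 3 ('F'): step: R->7, L=1; F->plug->F->R->D->L->B->refl->G->L'->G->R'->E->plug->E
Char 4 ('E'): step: R->0, L->2 (L advanced); E->plug->E->R->C->L->A->refl->H->L'->H->R'->H->plug->B
Char 5 ('E'): step: R->1, L=2; E->plug->E->R->C->L->A->refl->H->L'->H->R'->F->plug->F
Char 6 ('E'): step: R->2, L=2; E->plug->E->R->G->L->C->refl->D->L'->D->R'->B->plug->H
Char 7 ('F'): step: R->3, L=2; F->plug->F->R->G->L->C->refl->D->L'->D->R'->H->plug->B
Final: ciphertext=CAEBFHB, RIGHT=3, LEFT=2

Answer: CAEBFHB 3 2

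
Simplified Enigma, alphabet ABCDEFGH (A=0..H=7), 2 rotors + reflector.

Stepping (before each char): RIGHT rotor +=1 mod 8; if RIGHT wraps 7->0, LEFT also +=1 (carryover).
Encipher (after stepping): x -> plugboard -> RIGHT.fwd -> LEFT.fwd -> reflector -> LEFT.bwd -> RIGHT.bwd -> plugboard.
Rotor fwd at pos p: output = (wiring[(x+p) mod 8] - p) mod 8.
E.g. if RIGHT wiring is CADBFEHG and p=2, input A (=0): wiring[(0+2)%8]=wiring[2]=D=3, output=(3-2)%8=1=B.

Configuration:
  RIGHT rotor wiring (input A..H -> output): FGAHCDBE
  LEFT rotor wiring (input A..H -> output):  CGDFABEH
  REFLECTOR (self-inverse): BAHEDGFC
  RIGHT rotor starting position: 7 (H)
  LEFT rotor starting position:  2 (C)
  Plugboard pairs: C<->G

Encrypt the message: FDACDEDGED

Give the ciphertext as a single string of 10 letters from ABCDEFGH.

Char 1 ('F'): step: R->0, L->3 (L advanced); F->plug->F->R->D->L->B->refl->A->L'->H->R'->D->plug->D
Char 2 ('D'): step: R->1, L=3; D->plug->D->R->B->L->F->refl->G->L'->C->R'->E->plug->E
Char 3 ('A'): step: R->2, L=3; A->plug->A->R->G->L->D->refl->E->L'->E->R'->H->plug->H
Char 4 ('C'): step: R->3, L=3; C->plug->G->R->D->L->B->refl->A->L'->H->R'->B->plug->B
Char 5 ('D'): step: R->4, L=3; D->plug->D->R->A->L->C->refl->H->L'->F->R'->C->plug->G
Char 6 ('E'): step: R->5, L=3; E->plug->E->R->B->L->F->refl->G->L'->C->R'->G->plug->C
Char 7 ('D'): step: R->6, L=3; D->plug->D->R->A->L->C->refl->H->L'->F->R'->H->plug->H
Char 8 ('G'): step: R->7, L=3; G->plug->C->R->H->L->A->refl->B->L'->D->R'->F->plug->F
Char 9 ('E'): step: R->0, L->4 (L advanced); E->plug->E->R->C->L->A->refl->B->L'->H->R'->D->plug->D
Char 10 ('D'): step: R->1, L=4; D->plug->D->R->B->L->F->refl->G->L'->E->R'->H->plug->H

Answer: DEHBGCHFDH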